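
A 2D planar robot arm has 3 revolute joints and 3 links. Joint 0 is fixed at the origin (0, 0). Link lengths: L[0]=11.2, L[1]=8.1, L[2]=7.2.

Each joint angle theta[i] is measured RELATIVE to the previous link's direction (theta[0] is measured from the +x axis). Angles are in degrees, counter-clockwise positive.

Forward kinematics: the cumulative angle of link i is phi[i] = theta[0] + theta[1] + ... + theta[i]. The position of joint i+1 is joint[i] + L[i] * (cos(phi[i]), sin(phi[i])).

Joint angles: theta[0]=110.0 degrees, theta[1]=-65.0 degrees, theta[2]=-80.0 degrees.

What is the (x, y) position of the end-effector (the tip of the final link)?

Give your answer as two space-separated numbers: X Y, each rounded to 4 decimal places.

joint[0] = (0.0000, 0.0000)  (base)
link 0: phi[0] = 110 = 110 deg
  cos(110 deg) = -0.3420, sin(110 deg) = 0.9397
  joint[1] = (0.0000, 0.0000) + 11.2 * (-0.3420, 0.9397) = (0.0000 + -3.8306, 0.0000 + 10.5246) = (-3.8306, 10.5246)
link 1: phi[1] = 110 + -65 = 45 deg
  cos(45 deg) = 0.7071, sin(45 deg) = 0.7071
  joint[2] = (-3.8306, 10.5246) + 8.1 * (0.7071, 0.7071) = (-3.8306 + 5.7276, 10.5246 + 5.7276) = (1.8969, 16.2521)
link 2: phi[2] = 110 + -65 + -80 = -35 deg
  cos(-35 deg) = 0.8192, sin(-35 deg) = -0.5736
  joint[3] = (1.8969, 16.2521) + 7.2 * (0.8192, -0.5736) = (1.8969 + 5.8979, 16.2521 + -4.1298) = (7.7948, 12.1224)
End effector: (7.7948, 12.1224)

Answer: 7.7948 12.1224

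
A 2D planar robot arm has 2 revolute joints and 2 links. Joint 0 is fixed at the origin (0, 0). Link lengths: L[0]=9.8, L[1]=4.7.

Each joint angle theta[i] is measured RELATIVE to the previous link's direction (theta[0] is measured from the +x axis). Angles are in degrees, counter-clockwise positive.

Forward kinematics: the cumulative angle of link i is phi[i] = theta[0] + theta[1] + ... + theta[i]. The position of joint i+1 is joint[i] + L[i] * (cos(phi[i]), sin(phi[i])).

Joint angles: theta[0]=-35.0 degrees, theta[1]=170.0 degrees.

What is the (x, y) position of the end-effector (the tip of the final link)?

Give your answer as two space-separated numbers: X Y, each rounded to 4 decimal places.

Answer: 4.7043 -2.2976

Derivation:
joint[0] = (0.0000, 0.0000)  (base)
link 0: phi[0] = -35 = -35 deg
  cos(-35 deg) = 0.8192, sin(-35 deg) = -0.5736
  joint[1] = (0.0000, 0.0000) + 9.8 * (0.8192, -0.5736) = (0.0000 + 8.0277, 0.0000 + -5.6210) = (8.0277, -5.6210)
link 1: phi[1] = -35 + 170 = 135 deg
  cos(135 deg) = -0.7071, sin(135 deg) = 0.7071
  joint[2] = (8.0277, -5.6210) + 4.7 * (-0.7071, 0.7071) = (8.0277 + -3.3234, -5.6210 + 3.3234) = (4.7043, -2.2976)
End effector: (4.7043, -2.2976)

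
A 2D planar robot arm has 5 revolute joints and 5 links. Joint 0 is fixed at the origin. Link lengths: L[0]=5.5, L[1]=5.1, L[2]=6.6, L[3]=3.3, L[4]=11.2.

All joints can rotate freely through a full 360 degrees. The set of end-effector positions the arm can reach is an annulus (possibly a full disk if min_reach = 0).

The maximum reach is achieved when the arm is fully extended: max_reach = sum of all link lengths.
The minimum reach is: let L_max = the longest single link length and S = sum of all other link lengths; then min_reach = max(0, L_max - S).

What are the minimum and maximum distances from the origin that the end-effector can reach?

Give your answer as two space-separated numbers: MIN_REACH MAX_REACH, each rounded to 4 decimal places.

Answer: 0.0000 31.7000

Derivation:
Link lengths: [5.5, 5.1, 6.6, 3.3, 11.2]
max_reach = 5.5 + 5.1 + 6.6 + 3.3 + 11.2 = 31.7
L_max = max([5.5, 5.1, 6.6, 3.3, 11.2]) = 11.2
S (sum of others) = 31.7 - 11.2 = 20.5
min_reach = max(0, 11.2 - 20.5) = max(0, -9.3) = 0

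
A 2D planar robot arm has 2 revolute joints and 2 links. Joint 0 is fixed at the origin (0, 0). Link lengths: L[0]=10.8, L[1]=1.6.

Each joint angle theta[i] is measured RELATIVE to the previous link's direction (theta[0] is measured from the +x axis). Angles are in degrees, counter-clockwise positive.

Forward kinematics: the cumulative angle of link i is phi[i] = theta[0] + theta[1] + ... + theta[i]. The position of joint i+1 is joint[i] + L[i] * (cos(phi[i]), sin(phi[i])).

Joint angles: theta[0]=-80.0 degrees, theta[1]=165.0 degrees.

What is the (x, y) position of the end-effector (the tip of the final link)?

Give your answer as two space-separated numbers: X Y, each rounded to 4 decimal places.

Answer: 2.0148 -9.0420

Derivation:
joint[0] = (0.0000, 0.0000)  (base)
link 0: phi[0] = -80 = -80 deg
  cos(-80 deg) = 0.1736, sin(-80 deg) = -0.9848
  joint[1] = (0.0000, 0.0000) + 10.8 * (0.1736, -0.9848) = (0.0000 + 1.8754, 0.0000 + -10.6359) = (1.8754, -10.6359)
link 1: phi[1] = -80 + 165 = 85 deg
  cos(85 deg) = 0.0872, sin(85 deg) = 0.9962
  joint[2] = (1.8754, -10.6359) + 1.6 * (0.0872, 0.9962) = (1.8754 + 0.1394, -10.6359 + 1.5939) = (2.0148, -9.0420)
End effector: (2.0148, -9.0420)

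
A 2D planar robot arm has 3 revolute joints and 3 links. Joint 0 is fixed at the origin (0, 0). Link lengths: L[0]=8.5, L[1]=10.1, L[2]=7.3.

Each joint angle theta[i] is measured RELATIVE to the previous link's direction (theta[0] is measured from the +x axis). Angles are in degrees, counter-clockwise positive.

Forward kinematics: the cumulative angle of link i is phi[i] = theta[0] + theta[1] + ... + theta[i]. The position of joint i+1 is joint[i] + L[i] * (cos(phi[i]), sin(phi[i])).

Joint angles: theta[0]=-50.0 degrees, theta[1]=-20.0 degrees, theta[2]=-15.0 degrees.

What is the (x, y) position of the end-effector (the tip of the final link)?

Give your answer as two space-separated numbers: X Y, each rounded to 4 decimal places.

Answer: 9.5543 -23.2745

Derivation:
joint[0] = (0.0000, 0.0000)  (base)
link 0: phi[0] = -50 = -50 deg
  cos(-50 deg) = 0.6428, sin(-50 deg) = -0.7660
  joint[1] = (0.0000, 0.0000) + 8.5 * (0.6428, -0.7660) = (0.0000 + 5.4637, 0.0000 + -6.5114) = (5.4637, -6.5114)
link 1: phi[1] = -50 + -20 = -70 deg
  cos(-70 deg) = 0.3420, sin(-70 deg) = -0.9397
  joint[2] = (5.4637, -6.5114) + 10.1 * (0.3420, -0.9397) = (5.4637 + 3.4544, -6.5114 + -9.4909) = (8.9181, -16.0023)
link 2: phi[2] = -50 + -20 + -15 = -85 deg
  cos(-85 deg) = 0.0872, sin(-85 deg) = -0.9962
  joint[3] = (8.9181, -16.0023) + 7.3 * (0.0872, -0.9962) = (8.9181 + 0.6362, -16.0023 + -7.2722) = (9.5543, -23.2745)
End effector: (9.5543, -23.2745)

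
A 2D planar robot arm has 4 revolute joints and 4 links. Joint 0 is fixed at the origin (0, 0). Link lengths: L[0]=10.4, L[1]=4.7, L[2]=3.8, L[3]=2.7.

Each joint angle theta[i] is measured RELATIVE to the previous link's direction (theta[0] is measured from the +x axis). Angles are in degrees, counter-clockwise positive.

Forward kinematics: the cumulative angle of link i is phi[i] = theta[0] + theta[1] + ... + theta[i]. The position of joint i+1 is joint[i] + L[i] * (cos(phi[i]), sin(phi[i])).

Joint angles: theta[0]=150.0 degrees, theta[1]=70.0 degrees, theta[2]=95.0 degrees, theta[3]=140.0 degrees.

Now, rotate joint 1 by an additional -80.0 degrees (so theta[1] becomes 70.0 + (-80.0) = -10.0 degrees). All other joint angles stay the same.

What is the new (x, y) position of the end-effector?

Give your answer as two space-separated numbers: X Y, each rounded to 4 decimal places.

Answer: -12.1787 5.8071

Derivation:
joint[0] = (0.0000, 0.0000)  (base)
link 0: phi[0] = 150 = 150 deg
  cos(150 deg) = -0.8660, sin(150 deg) = 0.5000
  joint[1] = (0.0000, 0.0000) + 10.4 * (-0.8660, 0.5000) = (0.0000 + -9.0067, 0.0000 + 5.2000) = (-9.0067, 5.2000)
link 1: phi[1] = 150 + -10 = 140 deg
  cos(140 deg) = -0.7660, sin(140 deg) = 0.6428
  joint[2] = (-9.0067, 5.2000) + 4.7 * (-0.7660, 0.6428) = (-9.0067 + -3.6004, 5.2000 + 3.0211) = (-12.6071, 8.2211)
link 2: phi[2] = 150 + -10 + 95 = 235 deg
  cos(235 deg) = -0.5736, sin(235 deg) = -0.8192
  joint[3] = (-12.6071, 8.2211) + 3.8 * (-0.5736, -0.8192) = (-12.6071 + -2.1796, 8.2211 + -3.1128) = (-14.7867, 5.1083)
link 3: phi[3] = 150 + -10 + 95 + 140 = 375 deg
  cos(375 deg) = 0.9659, sin(375 deg) = 0.2588
  joint[4] = (-14.7867, 5.1083) + 2.7 * (0.9659, 0.2588) = (-14.7867 + 2.6080, 5.1083 + 0.6988) = (-12.1787, 5.8071)
End effector: (-12.1787, 5.8071)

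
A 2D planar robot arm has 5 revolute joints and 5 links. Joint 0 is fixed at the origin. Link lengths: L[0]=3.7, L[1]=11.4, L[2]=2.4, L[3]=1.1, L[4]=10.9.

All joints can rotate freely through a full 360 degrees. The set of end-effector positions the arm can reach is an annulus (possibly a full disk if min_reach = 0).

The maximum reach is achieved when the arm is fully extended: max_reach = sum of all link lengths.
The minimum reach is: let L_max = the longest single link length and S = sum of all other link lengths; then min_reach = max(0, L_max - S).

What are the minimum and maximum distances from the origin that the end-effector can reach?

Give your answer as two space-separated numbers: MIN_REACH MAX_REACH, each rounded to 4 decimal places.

Link lengths: [3.7, 11.4, 2.4, 1.1, 10.9]
max_reach = 3.7 + 11.4 + 2.4 + 1.1 + 10.9 = 29.5
L_max = max([3.7, 11.4, 2.4, 1.1, 10.9]) = 11.4
S (sum of others) = 29.5 - 11.4 = 18.1
min_reach = max(0, 11.4 - 18.1) = max(0, -6.7) = 0

Answer: 0.0000 29.5000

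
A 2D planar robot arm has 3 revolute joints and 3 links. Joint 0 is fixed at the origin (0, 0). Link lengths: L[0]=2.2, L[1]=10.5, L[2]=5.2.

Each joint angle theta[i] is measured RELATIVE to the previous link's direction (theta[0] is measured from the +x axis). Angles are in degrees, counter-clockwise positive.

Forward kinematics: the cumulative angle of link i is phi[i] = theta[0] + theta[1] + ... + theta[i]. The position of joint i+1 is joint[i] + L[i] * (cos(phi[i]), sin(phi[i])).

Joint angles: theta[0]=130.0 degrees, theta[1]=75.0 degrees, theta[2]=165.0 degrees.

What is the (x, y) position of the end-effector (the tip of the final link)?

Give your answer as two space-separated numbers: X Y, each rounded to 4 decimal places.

joint[0] = (0.0000, 0.0000)  (base)
link 0: phi[0] = 130 = 130 deg
  cos(130 deg) = -0.6428, sin(130 deg) = 0.7660
  joint[1] = (0.0000, 0.0000) + 2.2 * (-0.6428, 0.7660) = (0.0000 + -1.4141, 0.0000 + 1.6853) = (-1.4141, 1.6853)
link 1: phi[1] = 130 + 75 = 205 deg
  cos(205 deg) = -0.9063, sin(205 deg) = -0.4226
  joint[2] = (-1.4141, 1.6853) + 10.5 * (-0.9063, -0.4226) = (-1.4141 + -9.5162, 1.6853 + -4.4375) = (-10.9304, -2.7522)
link 2: phi[2] = 130 + 75 + 165 = 370 deg
  cos(370 deg) = 0.9848, sin(370 deg) = 0.1736
  joint[3] = (-10.9304, -2.7522) + 5.2 * (0.9848, 0.1736) = (-10.9304 + 5.1210, -2.7522 + 0.9030) = (-5.8094, -1.8492)
End effector: (-5.8094, -1.8492)

Answer: -5.8094 -1.8492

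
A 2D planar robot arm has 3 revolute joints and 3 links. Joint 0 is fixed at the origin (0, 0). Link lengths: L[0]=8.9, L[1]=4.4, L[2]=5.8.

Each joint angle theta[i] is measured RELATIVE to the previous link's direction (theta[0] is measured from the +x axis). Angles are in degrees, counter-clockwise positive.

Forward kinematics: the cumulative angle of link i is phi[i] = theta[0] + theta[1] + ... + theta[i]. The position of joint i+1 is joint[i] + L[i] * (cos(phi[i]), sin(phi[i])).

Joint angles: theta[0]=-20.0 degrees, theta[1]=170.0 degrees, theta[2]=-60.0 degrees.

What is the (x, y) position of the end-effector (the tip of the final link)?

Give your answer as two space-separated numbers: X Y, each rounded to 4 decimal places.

Answer: 4.5528 4.9560

Derivation:
joint[0] = (0.0000, 0.0000)  (base)
link 0: phi[0] = -20 = -20 deg
  cos(-20 deg) = 0.9397, sin(-20 deg) = -0.3420
  joint[1] = (0.0000, 0.0000) + 8.9 * (0.9397, -0.3420) = (0.0000 + 8.3633, 0.0000 + -3.0440) = (8.3633, -3.0440)
link 1: phi[1] = -20 + 170 = 150 deg
  cos(150 deg) = -0.8660, sin(150 deg) = 0.5000
  joint[2] = (8.3633, -3.0440) + 4.4 * (-0.8660, 0.5000) = (8.3633 + -3.8105, -3.0440 + 2.2000) = (4.5528, -0.8440)
link 2: phi[2] = -20 + 170 + -60 = 90 deg
  cos(90 deg) = 0.0000, sin(90 deg) = 1.0000
  joint[3] = (4.5528, -0.8440) + 5.8 * (0.0000, 1.0000) = (4.5528 + 0.0000, -0.8440 + 5.8000) = (4.5528, 4.9560)
End effector: (4.5528, 4.9560)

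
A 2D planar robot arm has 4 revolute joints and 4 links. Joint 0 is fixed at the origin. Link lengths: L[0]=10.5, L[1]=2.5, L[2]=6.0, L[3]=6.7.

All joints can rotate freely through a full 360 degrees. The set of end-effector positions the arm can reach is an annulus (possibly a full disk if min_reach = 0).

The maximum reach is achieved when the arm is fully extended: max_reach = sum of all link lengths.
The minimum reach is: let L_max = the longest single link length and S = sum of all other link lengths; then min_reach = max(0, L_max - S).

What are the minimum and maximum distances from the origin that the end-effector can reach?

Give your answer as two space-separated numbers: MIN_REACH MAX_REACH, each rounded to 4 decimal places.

Answer: 0.0000 25.7000

Derivation:
Link lengths: [10.5, 2.5, 6.0, 6.7]
max_reach = 10.5 + 2.5 + 6 + 6.7 = 25.7
L_max = max([10.5, 2.5, 6.0, 6.7]) = 10.5
S (sum of others) = 25.7 - 10.5 = 15.2
min_reach = max(0, 10.5 - 15.2) = max(0, -4.7) = 0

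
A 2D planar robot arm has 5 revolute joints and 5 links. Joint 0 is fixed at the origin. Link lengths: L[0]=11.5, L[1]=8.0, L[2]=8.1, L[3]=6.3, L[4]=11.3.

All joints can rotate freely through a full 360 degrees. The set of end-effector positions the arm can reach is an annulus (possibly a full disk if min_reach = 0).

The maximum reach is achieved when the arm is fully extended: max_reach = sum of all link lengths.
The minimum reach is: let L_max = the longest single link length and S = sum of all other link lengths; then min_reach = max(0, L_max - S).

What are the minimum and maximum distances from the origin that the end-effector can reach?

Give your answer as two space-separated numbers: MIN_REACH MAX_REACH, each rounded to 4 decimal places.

Answer: 0.0000 45.2000

Derivation:
Link lengths: [11.5, 8.0, 8.1, 6.3, 11.3]
max_reach = 11.5 + 8 + 8.1 + 6.3 + 11.3 = 45.2
L_max = max([11.5, 8.0, 8.1, 6.3, 11.3]) = 11.5
S (sum of others) = 45.2 - 11.5 = 33.7
min_reach = max(0, 11.5 - 33.7) = max(0, -22.2) = 0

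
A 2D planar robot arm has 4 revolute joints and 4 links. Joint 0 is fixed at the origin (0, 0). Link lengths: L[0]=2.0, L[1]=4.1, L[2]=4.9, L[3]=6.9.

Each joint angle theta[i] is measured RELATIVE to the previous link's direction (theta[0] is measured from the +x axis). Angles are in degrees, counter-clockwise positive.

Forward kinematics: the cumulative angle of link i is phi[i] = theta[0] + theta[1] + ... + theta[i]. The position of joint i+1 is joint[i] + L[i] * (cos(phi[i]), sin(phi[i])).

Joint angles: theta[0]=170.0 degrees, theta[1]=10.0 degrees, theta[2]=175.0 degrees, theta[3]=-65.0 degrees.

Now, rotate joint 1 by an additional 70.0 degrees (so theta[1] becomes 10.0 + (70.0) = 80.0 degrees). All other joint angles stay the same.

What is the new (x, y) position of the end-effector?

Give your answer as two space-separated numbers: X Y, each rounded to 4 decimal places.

Answer: 5.5989 0.9355

Derivation:
joint[0] = (0.0000, 0.0000)  (base)
link 0: phi[0] = 170 = 170 deg
  cos(170 deg) = -0.9848, sin(170 deg) = 0.1736
  joint[1] = (0.0000, 0.0000) + 2 * (-0.9848, 0.1736) = (0.0000 + -1.9696, 0.0000 + 0.3473) = (-1.9696, 0.3473)
link 1: phi[1] = 170 + 80 = 250 deg
  cos(250 deg) = -0.3420, sin(250 deg) = -0.9397
  joint[2] = (-1.9696, 0.3473) + 4.1 * (-0.3420, -0.9397) = (-1.9696 + -1.4023, 0.3473 + -3.8527) = (-3.3719, -3.5054)
link 2: phi[2] = 170 + 80 + 175 = 425 deg
  cos(425 deg) = 0.4226, sin(425 deg) = 0.9063
  joint[3] = (-3.3719, -3.5054) + 4.9 * (0.4226, 0.9063) = (-3.3719 + 2.0708, -3.5054 + 4.4409) = (-1.3011, 0.9355)
link 3: phi[3] = 170 + 80 + 175 + -65 = 360 deg
  cos(360 deg) = 1.0000, sin(360 deg) = -0.0000
  joint[4] = (-1.3011, 0.9355) + 6.9 * (1.0000, -0.0000) = (-1.3011 + 6.9000, 0.9355 + -0.0000) = (5.5989, 0.9355)
End effector: (5.5989, 0.9355)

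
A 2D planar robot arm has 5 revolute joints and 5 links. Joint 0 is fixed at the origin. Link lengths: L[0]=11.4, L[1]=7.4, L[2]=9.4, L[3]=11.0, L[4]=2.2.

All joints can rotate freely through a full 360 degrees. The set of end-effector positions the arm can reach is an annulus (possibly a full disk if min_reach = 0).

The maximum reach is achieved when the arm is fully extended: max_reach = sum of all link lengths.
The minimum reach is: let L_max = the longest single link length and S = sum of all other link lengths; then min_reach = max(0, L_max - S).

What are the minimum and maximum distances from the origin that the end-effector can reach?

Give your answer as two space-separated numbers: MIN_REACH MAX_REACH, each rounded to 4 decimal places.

Link lengths: [11.4, 7.4, 9.4, 11.0, 2.2]
max_reach = 11.4 + 7.4 + 9.4 + 11 + 2.2 = 41.4
L_max = max([11.4, 7.4, 9.4, 11.0, 2.2]) = 11.4
S (sum of others) = 41.4 - 11.4 = 30
min_reach = max(0, 11.4 - 30) = max(0, -18.6) = 0

Answer: 0.0000 41.4000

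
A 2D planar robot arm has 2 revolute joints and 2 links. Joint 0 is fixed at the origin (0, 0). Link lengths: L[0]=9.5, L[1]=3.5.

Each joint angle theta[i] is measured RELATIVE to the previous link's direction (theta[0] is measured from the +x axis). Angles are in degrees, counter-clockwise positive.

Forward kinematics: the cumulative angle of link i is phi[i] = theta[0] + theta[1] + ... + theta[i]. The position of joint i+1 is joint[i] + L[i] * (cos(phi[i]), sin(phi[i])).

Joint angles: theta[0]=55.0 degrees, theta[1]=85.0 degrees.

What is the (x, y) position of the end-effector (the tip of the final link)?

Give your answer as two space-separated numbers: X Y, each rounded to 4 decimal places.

joint[0] = (0.0000, 0.0000)  (base)
link 0: phi[0] = 55 = 55 deg
  cos(55 deg) = 0.5736, sin(55 deg) = 0.8192
  joint[1] = (0.0000, 0.0000) + 9.5 * (0.5736, 0.8192) = (0.0000 + 5.4490, 0.0000 + 7.7819) = (5.4490, 7.7819)
link 1: phi[1] = 55 + 85 = 140 deg
  cos(140 deg) = -0.7660, sin(140 deg) = 0.6428
  joint[2] = (5.4490, 7.7819) + 3.5 * (-0.7660, 0.6428) = (5.4490 + -2.6812, 7.7819 + 2.2498) = (2.7678, 10.0317)
End effector: (2.7678, 10.0317)

Answer: 2.7678 10.0317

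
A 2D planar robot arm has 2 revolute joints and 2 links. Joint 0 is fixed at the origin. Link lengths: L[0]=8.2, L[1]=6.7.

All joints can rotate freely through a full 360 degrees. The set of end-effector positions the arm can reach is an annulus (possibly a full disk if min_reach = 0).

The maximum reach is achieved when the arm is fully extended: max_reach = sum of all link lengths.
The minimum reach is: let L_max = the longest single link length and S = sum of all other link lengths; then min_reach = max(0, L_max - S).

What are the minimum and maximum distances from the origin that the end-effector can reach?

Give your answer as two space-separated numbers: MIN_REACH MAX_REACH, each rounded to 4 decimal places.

Answer: 1.5000 14.9000

Derivation:
Link lengths: [8.2, 6.7]
max_reach = 8.2 + 6.7 = 14.9
L_max = max([8.2, 6.7]) = 8.2
S (sum of others) = 14.9 - 8.2 = 6.7
min_reach = max(0, 8.2 - 6.7) = max(0, 1.5) = 1.5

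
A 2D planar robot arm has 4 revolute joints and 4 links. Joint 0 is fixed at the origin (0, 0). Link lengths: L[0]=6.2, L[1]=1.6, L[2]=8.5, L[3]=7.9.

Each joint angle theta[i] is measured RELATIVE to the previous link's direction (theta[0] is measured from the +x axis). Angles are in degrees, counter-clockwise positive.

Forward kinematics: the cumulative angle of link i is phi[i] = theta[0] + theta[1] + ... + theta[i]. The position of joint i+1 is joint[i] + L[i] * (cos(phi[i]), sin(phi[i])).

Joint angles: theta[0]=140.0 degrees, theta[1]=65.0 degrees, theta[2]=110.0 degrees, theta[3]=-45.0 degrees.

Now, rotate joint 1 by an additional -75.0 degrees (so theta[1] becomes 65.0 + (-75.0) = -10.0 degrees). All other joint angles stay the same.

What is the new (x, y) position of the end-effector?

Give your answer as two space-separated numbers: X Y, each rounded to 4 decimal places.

joint[0] = (0.0000, 0.0000)  (base)
link 0: phi[0] = 140 = 140 deg
  cos(140 deg) = -0.7660, sin(140 deg) = 0.6428
  joint[1] = (0.0000, 0.0000) + 6.2 * (-0.7660, 0.6428) = (0.0000 + -4.7495, 0.0000 + 3.9853) = (-4.7495, 3.9853)
link 1: phi[1] = 140 + -10 = 130 deg
  cos(130 deg) = -0.6428, sin(130 deg) = 0.7660
  joint[2] = (-4.7495, 3.9853) + 1.6 * (-0.6428, 0.7660) = (-4.7495 + -1.0285, 3.9853 + 1.2257) = (-5.7779, 5.2110)
link 2: phi[2] = 140 + -10 + 110 = 240 deg
  cos(240 deg) = -0.5000, sin(240 deg) = -0.8660
  joint[3] = (-5.7779, 5.2110) + 8.5 * (-0.5000, -0.8660) = (-5.7779 + -4.2500, 5.2110 + -7.3612) = (-10.0279, -2.1503)
link 3: phi[3] = 140 + -10 + 110 + -45 = 195 deg
  cos(195 deg) = -0.9659, sin(195 deg) = -0.2588
  joint[4] = (-10.0279, -2.1503) + 7.9 * (-0.9659, -0.2588) = (-10.0279 + -7.6308, -2.1503 + -2.0447) = (-17.6587, -4.1949)
End effector: (-17.6587, -4.1949)

Answer: -17.6587 -4.1949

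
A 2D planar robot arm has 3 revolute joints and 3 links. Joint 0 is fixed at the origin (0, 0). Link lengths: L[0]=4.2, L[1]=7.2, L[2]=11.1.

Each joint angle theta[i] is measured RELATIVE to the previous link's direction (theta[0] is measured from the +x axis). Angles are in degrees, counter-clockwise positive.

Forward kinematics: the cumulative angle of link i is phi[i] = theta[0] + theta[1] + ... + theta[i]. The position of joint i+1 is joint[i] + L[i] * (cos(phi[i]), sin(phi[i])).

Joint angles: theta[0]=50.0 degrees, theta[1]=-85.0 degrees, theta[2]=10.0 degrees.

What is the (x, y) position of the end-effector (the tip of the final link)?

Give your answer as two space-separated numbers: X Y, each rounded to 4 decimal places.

Answer: 18.6576 -5.6034

Derivation:
joint[0] = (0.0000, 0.0000)  (base)
link 0: phi[0] = 50 = 50 deg
  cos(50 deg) = 0.6428, sin(50 deg) = 0.7660
  joint[1] = (0.0000, 0.0000) + 4.2 * (0.6428, 0.7660) = (0.0000 + 2.6997, 0.0000 + 3.2174) = (2.6997, 3.2174)
link 1: phi[1] = 50 + -85 = -35 deg
  cos(-35 deg) = 0.8192, sin(-35 deg) = -0.5736
  joint[2] = (2.6997, 3.2174) + 7.2 * (0.8192, -0.5736) = (2.6997 + 5.8979, 3.2174 + -4.1298) = (8.5976, -0.9124)
link 2: phi[2] = 50 + -85 + 10 = -25 deg
  cos(-25 deg) = 0.9063, sin(-25 deg) = -0.4226
  joint[3] = (8.5976, -0.9124) + 11.1 * (0.9063, -0.4226) = (8.5976 + 10.0600, -0.9124 + -4.6911) = (18.6576, -5.6034)
End effector: (18.6576, -5.6034)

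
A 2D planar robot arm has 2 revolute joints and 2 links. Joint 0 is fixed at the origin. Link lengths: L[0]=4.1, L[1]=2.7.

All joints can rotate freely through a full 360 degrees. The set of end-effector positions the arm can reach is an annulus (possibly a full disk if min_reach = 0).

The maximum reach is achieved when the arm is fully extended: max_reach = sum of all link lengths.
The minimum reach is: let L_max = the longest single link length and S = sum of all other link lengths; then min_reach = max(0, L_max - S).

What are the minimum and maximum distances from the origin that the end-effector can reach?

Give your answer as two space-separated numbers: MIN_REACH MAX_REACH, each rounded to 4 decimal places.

Link lengths: [4.1, 2.7]
max_reach = 4.1 + 2.7 = 6.8
L_max = max([4.1, 2.7]) = 4.1
S (sum of others) = 6.8 - 4.1 = 2.7
min_reach = max(0, 4.1 - 2.7) = max(0, 1.4) = 1.4

Answer: 1.4000 6.8000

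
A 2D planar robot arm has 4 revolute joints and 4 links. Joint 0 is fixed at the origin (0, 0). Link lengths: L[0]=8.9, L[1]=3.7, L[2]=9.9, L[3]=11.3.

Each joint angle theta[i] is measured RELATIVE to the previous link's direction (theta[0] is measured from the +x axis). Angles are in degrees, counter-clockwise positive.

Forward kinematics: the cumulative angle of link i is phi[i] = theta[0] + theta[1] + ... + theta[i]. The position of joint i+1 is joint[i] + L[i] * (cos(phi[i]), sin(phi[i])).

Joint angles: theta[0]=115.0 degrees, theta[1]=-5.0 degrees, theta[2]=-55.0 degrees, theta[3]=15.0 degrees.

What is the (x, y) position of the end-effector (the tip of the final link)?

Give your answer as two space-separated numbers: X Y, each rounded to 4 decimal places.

Answer: 4.5165 30.2711

Derivation:
joint[0] = (0.0000, 0.0000)  (base)
link 0: phi[0] = 115 = 115 deg
  cos(115 deg) = -0.4226, sin(115 deg) = 0.9063
  joint[1] = (0.0000, 0.0000) + 8.9 * (-0.4226, 0.9063) = (0.0000 + -3.7613, 0.0000 + 8.0661) = (-3.7613, 8.0661)
link 1: phi[1] = 115 + -5 = 110 deg
  cos(110 deg) = -0.3420, sin(110 deg) = 0.9397
  joint[2] = (-3.7613, 8.0661) + 3.7 * (-0.3420, 0.9397) = (-3.7613 + -1.2655, 8.0661 + 3.4769) = (-5.0268, 11.5430)
link 2: phi[2] = 115 + -5 + -55 = 55 deg
  cos(55 deg) = 0.5736, sin(55 deg) = 0.8192
  joint[3] = (-5.0268, 11.5430) + 9.9 * (0.5736, 0.8192) = (-5.0268 + 5.6784, 11.5430 + 8.1096) = (0.6516, 19.6526)
link 3: phi[3] = 115 + -5 + -55 + 15 = 70 deg
  cos(70 deg) = 0.3420, sin(70 deg) = 0.9397
  joint[4] = (0.6516, 19.6526) + 11.3 * (0.3420, 0.9397) = (0.6516 + 3.8648, 19.6526 + 10.6185) = (4.5165, 30.2711)
End effector: (4.5165, 30.2711)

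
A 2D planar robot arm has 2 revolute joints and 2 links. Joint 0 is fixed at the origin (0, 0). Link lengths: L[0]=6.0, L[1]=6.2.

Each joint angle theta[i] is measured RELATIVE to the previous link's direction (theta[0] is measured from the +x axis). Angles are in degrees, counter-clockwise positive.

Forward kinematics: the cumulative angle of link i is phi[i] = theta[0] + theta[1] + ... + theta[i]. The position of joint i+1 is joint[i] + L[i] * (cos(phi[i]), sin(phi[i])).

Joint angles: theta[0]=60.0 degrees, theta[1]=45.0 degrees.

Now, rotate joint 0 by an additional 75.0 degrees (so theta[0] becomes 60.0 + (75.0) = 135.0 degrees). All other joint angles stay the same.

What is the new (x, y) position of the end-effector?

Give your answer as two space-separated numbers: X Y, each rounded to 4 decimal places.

Answer: -10.4426 4.2426

Derivation:
joint[0] = (0.0000, 0.0000)  (base)
link 0: phi[0] = 135 = 135 deg
  cos(135 deg) = -0.7071, sin(135 deg) = 0.7071
  joint[1] = (0.0000, 0.0000) + 6 * (-0.7071, 0.7071) = (0.0000 + -4.2426, 0.0000 + 4.2426) = (-4.2426, 4.2426)
link 1: phi[1] = 135 + 45 = 180 deg
  cos(180 deg) = -1.0000, sin(180 deg) = 0.0000
  joint[2] = (-4.2426, 4.2426) + 6.2 * (-1.0000, 0.0000) = (-4.2426 + -6.2000, 4.2426 + 0.0000) = (-10.4426, 4.2426)
End effector: (-10.4426, 4.2426)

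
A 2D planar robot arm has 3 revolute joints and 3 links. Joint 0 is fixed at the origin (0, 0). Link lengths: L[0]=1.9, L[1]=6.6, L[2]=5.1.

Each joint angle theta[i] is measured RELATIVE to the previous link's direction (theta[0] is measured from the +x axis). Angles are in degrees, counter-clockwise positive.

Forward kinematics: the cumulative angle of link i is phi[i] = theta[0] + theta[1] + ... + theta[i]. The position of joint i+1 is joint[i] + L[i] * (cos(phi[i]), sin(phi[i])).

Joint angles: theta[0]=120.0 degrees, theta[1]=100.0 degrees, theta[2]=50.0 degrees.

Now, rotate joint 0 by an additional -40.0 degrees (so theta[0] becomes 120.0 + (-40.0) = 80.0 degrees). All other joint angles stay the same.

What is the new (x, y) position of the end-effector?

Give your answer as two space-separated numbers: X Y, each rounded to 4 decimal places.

joint[0] = (0.0000, 0.0000)  (base)
link 0: phi[0] = 80 = 80 deg
  cos(80 deg) = 0.1736, sin(80 deg) = 0.9848
  joint[1] = (0.0000, 0.0000) + 1.9 * (0.1736, 0.9848) = (0.0000 + 0.3299, 0.0000 + 1.8711) = (0.3299, 1.8711)
link 1: phi[1] = 80 + 100 = 180 deg
  cos(180 deg) = -1.0000, sin(180 deg) = 0.0000
  joint[2] = (0.3299, 1.8711) + 6.6 * (-1.0000, 0.0000) = (0.3299 + -6.6000, 1.8711 + 0.0000) = (-6.2701, 1.8711)
link 2: phi[2] = 80 + 100 + 50 = 230 deg
  cos(230 deg) = -0.6428, sin(230 deg) = -0.7660
  joint[3] = (-6.2701, 1.8711) + 5.1 * (-0.6428, -0.7660) = (-6.2701 + -3.2782, 1.8711 + -3.9068) = (-9.5483, -2.0357)
End effector: (-9.5483, -2.0357)

Answer: -9.5483 -2.0357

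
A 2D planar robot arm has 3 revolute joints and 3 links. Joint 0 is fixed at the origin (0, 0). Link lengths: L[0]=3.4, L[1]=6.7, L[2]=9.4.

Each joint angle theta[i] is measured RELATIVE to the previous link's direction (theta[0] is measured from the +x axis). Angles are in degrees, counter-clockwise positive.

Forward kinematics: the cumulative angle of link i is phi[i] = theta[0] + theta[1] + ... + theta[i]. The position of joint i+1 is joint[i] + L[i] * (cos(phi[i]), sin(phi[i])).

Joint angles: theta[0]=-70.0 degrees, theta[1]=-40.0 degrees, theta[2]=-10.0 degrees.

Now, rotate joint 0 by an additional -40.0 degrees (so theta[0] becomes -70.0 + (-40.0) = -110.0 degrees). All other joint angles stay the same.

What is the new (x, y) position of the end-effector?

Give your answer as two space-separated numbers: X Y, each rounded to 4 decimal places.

Answer: -15.7983 -9.7599

Derivation:
joint[0] = (0.0000, 0.0000)  (base)
link 0: phi[0] = -110 = -110 deg
  cos(-110 deg) = -0.3420, sin(-110 deg) = -0.9397
  joint[1] = (0.0000, 0.0000) + 3.4 * (-0.3420, -0.9397) = (0.0000 + -1.1629, 0.0000 + -3.1950) = (-1.1629, -3.1950)
link 1: phi[1] = -110 + -40 = -150 deg
  cos(-150 deg) = -0.8660, sin(-150 deg) = -0.5000
  joint[2] = (-1.1629, -3.1950) + 6.7 * (-0.8660, -0.5000) = (-1.1629 + -5.8024, -3.1950 + -3.3500) = (-6.9652, -6.5450)
link 2: phi[2] = -110 + -40 + -10 = -160 deg
  cos(-160 deg) = -0.9397, sin(-160 deg) = -0.3420
  joint[3] = (-6.9652, -6.5450) + 9.4 * (-0.9397, -0.3420) = (-6.9652 + -8.8331, -6.5450 + -3.2150) = (-15.7983, -9.7599)
End effector: (-15.7983, -9.7599)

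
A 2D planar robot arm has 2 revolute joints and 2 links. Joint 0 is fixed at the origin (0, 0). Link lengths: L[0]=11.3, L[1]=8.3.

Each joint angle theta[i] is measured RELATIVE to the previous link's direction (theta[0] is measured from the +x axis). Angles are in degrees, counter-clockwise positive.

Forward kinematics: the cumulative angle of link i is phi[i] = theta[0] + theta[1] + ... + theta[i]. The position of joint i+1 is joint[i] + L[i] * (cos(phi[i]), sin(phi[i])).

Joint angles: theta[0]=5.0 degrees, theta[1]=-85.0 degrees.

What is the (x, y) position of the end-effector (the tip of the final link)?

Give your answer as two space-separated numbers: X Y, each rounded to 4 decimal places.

joint[0] = (0.0000, 0.0000)  (base)
link 0: phi[0] = 5 = 5 deg
  cos(5 deg) = 0.9962, sin(5 deg) = 0.0872
  joint[1] = (0.0000, 0.0000) + 11.3 * (0.9962, 0.0872) = (0.0000 + 11.2570, 0.0000 + 0.9849) = (11.2570, 0.9849)
link 1: phi[1] = 5 + -85 = -80 deg
  cos(-80 deg) = 0.1736, sin(-80 deg) = -0.9848
  joint[2] = (11.2570, 0.9849) + 8.3 * (0.1736, -0.9848) = (11.2570 + 1.4413, 0.9849 + -8.1739) = (12.6983, -7.1890)
End effector: (12.6983, -7.1890)

Answer: 12.6983 -7.1890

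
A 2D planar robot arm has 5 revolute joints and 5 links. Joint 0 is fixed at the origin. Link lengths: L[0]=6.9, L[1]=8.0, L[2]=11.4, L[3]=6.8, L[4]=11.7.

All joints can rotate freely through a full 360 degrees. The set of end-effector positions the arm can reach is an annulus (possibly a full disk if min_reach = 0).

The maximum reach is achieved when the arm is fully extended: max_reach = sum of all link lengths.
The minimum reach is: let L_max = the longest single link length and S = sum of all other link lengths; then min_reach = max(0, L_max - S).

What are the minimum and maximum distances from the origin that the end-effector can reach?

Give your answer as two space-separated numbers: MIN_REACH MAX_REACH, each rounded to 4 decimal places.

Link lengths: [6.9, 8.0, 11.4, 6.8, 11.7]
max_reach = 6.9 + 8 + 11.4 + 6.8 + 11.7 = 44.8
L_max = max([6.9, 8.0, 11.4, 6.8, 11.7]) = 11.7
S (sum of others) = 44.8 - 11.7 = 33.1
min_reach = max(0, 11.7 - 33.1) = max(0, -21.4) = 0

Answer: 0.0000 44.8000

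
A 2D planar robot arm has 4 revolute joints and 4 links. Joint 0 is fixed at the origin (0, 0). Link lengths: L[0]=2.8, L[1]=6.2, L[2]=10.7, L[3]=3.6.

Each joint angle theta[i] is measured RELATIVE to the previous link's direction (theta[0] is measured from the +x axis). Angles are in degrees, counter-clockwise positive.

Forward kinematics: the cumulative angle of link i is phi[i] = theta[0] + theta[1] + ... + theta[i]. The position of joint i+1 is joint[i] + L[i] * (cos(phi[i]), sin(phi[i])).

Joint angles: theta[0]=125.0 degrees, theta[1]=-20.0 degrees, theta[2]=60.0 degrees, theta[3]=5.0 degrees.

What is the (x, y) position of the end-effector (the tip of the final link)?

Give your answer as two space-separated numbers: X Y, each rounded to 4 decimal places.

Answer: -17.0914 11.6769

Derivation:
joint[0] = (0.0000, 0.0000)  (base)
link 0: phi[0] = 125 = 125 deg
  cos(125 deg) = -0.5736, sin(125 deg) = 0.8192
  joint[1] = (0.0000, 0.0000) + 2.8 * (-0.5736, 0.8192) = (0.0000 + -1.6060, 0.0000 + 2.2936) = (-1.6060, 2.2936)
link 1: phi[1] = 125 + -20 = 105 deg
  cos(105 deg) = -0.2588, sin(105 deg) = 0.9659
  joint[2] = (-1.6060, 2.2936) + 6.2 * (-0.2588, 0.9659) = (-1.6060 + -1.6047, 2.2936 + 5.9887) = (-3.2107, 8.2824)
link 2: phi[2] = 125 + -20 + 60 = 165 deg
  cos(165 deg) = -0.9659, sin(165 deg) = 0.2588
  joint[3] = (-3.2107, 8.2824) + 10.7 * (-0.9659, 0.2588) = (-3.2107 + -10.3354, 8.2824 + 2.7694) = (-13.5461, 11.0517)
link 3: phi[3] = 125 + -20 + 60 + 5 = 170 deg
  cos(170 deg) = -0.9848, sin(170 deg) = 0.1736
  joint[4] = (-13.5461, 11.0517) + 3.6 * (-0.9848, 0.1736) = (-13.5461 + -3.5453, 11.0517 + 0.6251) = (-17.0914, 11.6769)
End effector: (-17.0914, 11.6769)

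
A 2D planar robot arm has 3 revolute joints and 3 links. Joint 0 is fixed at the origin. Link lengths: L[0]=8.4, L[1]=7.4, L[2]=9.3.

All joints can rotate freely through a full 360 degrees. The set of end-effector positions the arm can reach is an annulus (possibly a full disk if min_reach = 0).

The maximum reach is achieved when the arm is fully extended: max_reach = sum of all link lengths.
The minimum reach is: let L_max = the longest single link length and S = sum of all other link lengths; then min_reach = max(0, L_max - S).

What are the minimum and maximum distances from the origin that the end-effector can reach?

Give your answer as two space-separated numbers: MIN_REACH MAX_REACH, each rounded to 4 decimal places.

Answer: 0.0000 25.1000

Derivation:
Link lengths: [8.4, 7.4, 9.3]
max_reach = 8.4 + 7.4 + 9.3 = 25.1
L_max = max([8.4, 7.4, 9.3]) = 9.3
S (sum of others) = 25.1 - 9.3 = 15.8
min_reach = max(0, 9.3 - 15.8) = max(0, -6.5) = 0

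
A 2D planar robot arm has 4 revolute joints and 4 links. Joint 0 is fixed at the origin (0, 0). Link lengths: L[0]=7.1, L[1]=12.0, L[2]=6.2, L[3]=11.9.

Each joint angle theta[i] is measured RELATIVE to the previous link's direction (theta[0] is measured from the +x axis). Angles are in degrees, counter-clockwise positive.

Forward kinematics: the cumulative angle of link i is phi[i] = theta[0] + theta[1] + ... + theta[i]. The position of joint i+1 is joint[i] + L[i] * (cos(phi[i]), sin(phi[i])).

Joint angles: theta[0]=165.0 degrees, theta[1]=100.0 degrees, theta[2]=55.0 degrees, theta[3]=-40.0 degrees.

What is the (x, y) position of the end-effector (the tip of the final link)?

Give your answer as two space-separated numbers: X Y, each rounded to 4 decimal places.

Answer: -1.0881 -25.8212

Derivation:
joint[0] = (0.0000, 0.0000)  (base)
link 0: phi[0] = 165 = 165 deg
  cos(165 deg) = -0.9659, sin(165 deg) = 0.2588
  joint[1] = (0.0000, 0.0000) + 7.1 * (-0.9659, 0.2588) = (0.0000 + -6.8581, 0.0000 + 1.8376) = (-6.8581, 1.8376)
link 1: phi[1] = 165 + 100 = 265 deg
  cos(265 deg) = -0.0872, sin(265 deg) = -0.9962
  joint[2] = (-6.8581, 1.8376) + 12 * (-0.0872, -0.9962) = (-6.8581 + -1.0459, 1.8376 + -11.9543) = (-7.9039, -10.1167)
link 2: phi[2] = 165 + 100 + 55 = 320 deg
  cos(320 deg) = 0.7660, sin(320 deg) = -0.6428
  joint[3] = (-7.9039, -10.1167) + 6.2 * (0.7660, -0.6428) = (-7.9039 + 4.7495, -10.1167 + -3.9853) = (-3.1545, -14.1020)
link 3: phi[3] = 165 + 100 + 55 + -40 = 280 deg
  cos(280 deg) = 0.1736, sin(280 deg) = -0.9848
  joint[4] = (-3.1545, -14.1020) + 11.9 * (0.1736, -0.9848) = (-3.1545 + 2.0664, -14.1020 + -11.7192) = (-1.0881, -25.8212)
End effector: (-1.0881, -25.8212)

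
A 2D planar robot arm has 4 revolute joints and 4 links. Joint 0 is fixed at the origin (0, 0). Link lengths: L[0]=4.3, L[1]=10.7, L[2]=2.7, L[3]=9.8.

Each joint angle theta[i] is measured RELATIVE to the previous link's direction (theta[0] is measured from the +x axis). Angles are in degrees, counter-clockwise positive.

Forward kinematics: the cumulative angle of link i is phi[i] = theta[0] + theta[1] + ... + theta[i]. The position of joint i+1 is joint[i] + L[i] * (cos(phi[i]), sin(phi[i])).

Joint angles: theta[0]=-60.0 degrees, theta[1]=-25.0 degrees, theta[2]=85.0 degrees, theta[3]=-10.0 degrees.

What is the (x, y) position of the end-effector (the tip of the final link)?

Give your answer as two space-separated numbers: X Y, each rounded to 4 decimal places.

joint[0] = (0.0000, 0.0000)  (base)
link 0: phi[0] = -60 = -60 deg
  cos(-60 deg) = 0.5000, sin(-60 deg) = -0.8660
  joint[1] = (0.0000, 0.0000) + 4.3 * (0.5000, -0.8660) = (0.0000 + 2.1500, 0.0000 + -3.7239) = (2.1500, -3.7239)
link 1: phi[1] = -60 + -25 = -85 deg
  cos(-85 deg) = 0.0872, sin(-85 deg) = -0.9962
  joint[2] = (2.1500, -3.7239) + 10.7 * (0.0872, -0.9962) = (2.1500 + 0.9326, -3.7239 + -10.6593) = (3.0826, -14.3832)
link 2: phi[2] = -60 + -25 + 85 = 0 deg
  cos(0 deg) = 1.0000, sin(0 deg) = 0.0000
  joint[3] = (3.0826, -14.3832) + 2.7 * (1.0000, 0.0000) = (3.0826 + 2.7000, -14.3832 + 0.0000) = (5.7826, -14.3832)
link 3: phi[3] = -60 + -25 + 85 + -10 = -10 deg
  cos(-10 deg) = 0.9848, sin(-10 deg) = -0.1736
  joint[4] = (5.7826, -14.3832) + 9.8 * (0.9848, -0.1736) = (5.7826 + 9.6511, -14.3832 + -1.7018) = (15.4337, -16.0849)
End effector: (15.4337, -16.0849)

Answer: 15.4337 -16.0849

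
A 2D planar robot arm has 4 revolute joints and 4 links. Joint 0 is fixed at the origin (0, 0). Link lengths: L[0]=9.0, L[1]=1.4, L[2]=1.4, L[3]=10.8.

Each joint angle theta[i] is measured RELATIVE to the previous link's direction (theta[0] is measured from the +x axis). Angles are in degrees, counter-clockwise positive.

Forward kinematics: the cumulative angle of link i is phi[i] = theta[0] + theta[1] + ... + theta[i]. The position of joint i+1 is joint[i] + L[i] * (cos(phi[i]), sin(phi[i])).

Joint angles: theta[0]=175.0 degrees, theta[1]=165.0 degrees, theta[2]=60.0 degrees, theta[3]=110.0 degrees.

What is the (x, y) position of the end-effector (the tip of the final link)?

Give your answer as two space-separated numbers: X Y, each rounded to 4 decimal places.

Answer: -15.9308 6.6055

Derivation:
joint[0] = (0.0000, 0.0000)  (base)
link 0: phi[0] = 175 = 175 deg
  cos(175 deg) = -0.9962, sin(175 deg) = 0.0872
  joint[1] = (0.0000, 0.0000) + 9 * (-0.9962, 0.0872) = (0.0000 + -8.9658, 0.0000 + 0.7844) = (-8.9658, 0.7844)
link 1: phi[1] = 175 + 165 = 340 deg
  cos(340 deg) = 0.9397, sin(340 deg) = -0.3420
  joint[2] = (-8.9658, 0.7844) + 1.4 * (0.9397, -0.3420) = (-8.9658 + 1.3156, 0.7844 + -0.4788) = (-7.6502, 0.3056)
link 2: phi[2] = 175 + 165 + 60 = 400 deg
  cos(400 deg) = 0.7660, sin(400 deg) = 0.6428
  joint[3] = (-7.6502, 0.3056) + 1.4 * (0.7660, 0.6428) = (-7.6502 + 1.0725, 0.3056 + 0.8999) = (-6.5777, 1.2055)
link 3: phi[3] = 175 + 165 + 60 + 110 = 510 deg
  cos(510 deg) = -0.8660, sin(510 deg) = 0.5000
  joint[4] = (-6.5777, 1.2055) + 10.8 * (-0.8660, 0.5000) = (-6.5777 + -9.3531, 1.2055 + 5.4000) = (-15.9308, 6.6055)
End effector: (-15.9308, 6.6055)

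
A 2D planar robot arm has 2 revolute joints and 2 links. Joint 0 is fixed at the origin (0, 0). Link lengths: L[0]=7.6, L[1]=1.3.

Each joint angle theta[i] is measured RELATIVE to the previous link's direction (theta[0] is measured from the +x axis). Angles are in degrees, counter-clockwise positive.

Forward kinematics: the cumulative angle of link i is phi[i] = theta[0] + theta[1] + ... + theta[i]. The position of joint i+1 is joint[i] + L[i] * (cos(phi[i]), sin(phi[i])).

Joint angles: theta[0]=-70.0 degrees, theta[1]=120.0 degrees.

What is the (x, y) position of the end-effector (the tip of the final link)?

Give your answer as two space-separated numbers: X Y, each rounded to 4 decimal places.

joint[0] = (0.0000, 0.0000)  (base)
link 0: phi[0] = -70 = -70 deg
  cos(-70 deg) = 0.3420, sin(-70 deg) = -0.9397
  joint[1] = (0.0000, 0.0000) + 7.6 * (0.3420, -0.9397) = (0.0000 + 2.5994, 0.0000 + -7.1417) = (2.5994, -7.1417)
link 1: phi[1] = -70 + 120 = 50 deg
  cos(50 deg) = 0.6428, sin(50 deg) = 0.7660
  joint[2] = (2.5994, -7.1417) + 1.3 * (0.6428, 0.7660) = (2.5994 + 0.8356, -7.1417 + 0.9959) = (3.4350, -6.1458)
End effector: (3.4350, -6.1458)

Answer: 3.4350 -6.1458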